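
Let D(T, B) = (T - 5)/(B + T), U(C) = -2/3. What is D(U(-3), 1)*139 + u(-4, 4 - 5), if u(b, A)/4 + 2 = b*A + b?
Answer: -2371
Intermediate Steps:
u(b, A) = -8 + 4*b + 4*A*b (u(b, A) = -8 + 4*(b*A + b) = -8 + 4*(A*b + b) = -8 + 4*(b + A*b) = -8 + (4*b + 4*A*b) = -8 + 4*b + 4*A*b)
U(C) = -⅔ (U(C) = -2*⅓ = -⅔)
D(T, B) = (-5 + T)/(B + T)
D(U(-3), 1)*139 + u(-4, 4 - 5) = ((-5 - ⅔)/(1 - ⅔))*139 + (-8 + 4*(-4) + 4*(4 - 5)*(-4)) = (-17/3/(⅓))*139 + (-8 - 16 + 4*(-1)*(-4)) = (3*(-17/3))*139 + (-8 - 16 + 16) = -17*139 - 8 = -2363 - 8 = -2371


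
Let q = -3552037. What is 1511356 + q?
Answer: -2040681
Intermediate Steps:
1511356 + q = 1511356 - 3552037 = -2040681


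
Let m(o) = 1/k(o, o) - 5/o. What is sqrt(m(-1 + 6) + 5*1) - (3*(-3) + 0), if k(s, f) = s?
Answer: 9 + sqrt(105)/5 ≈ 11.049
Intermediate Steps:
m(o) = -4/o (m(o) = 1/o - 5/o = -4/o)
sqrt(m(-1 + 6) + 5*1) - (3*(-3) + 0) = sqrt(-4/(-1 + 6) + 5*1) - (3*(-3) + 0) = sqrt(-4/5 + 5) - (-9 + 0) = sqrt(-4*1/5 + 5) - 1*(-9) = sqrt(-4/5 + 5) + 9 = sqrt(21/5) + 9 = sqrt(105)/5 + 9 = 9 + sqrt(105)/5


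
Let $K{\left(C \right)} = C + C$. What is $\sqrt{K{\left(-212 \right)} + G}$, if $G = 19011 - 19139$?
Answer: $2 i \sqrt{138} \approx 23.495 i$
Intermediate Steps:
$G = -128$
$K{\left(C \right)} = 2 C$
$\sqrt{K{\left(-212 \right)} + G} = \sqrt{2 \left(-212\right) - 128} = \sqrt{-424 - 128} = \sqrt{-552} = 2 i \sqrt{138}$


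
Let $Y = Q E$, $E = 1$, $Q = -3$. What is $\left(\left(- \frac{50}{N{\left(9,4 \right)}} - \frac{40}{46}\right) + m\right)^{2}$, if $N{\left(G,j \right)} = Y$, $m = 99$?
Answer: $\frac{62742241}{4761} \approx 13178.0$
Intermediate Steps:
$Y = -3$ ($Y = \left(-3\right) 1 = -3$)
$N{\left(G,j \right)} = -3$
$\left(\left(- \frac{50}{N{\left(9,4 \right)}} - \frac{40}{46}\right) + m\right)^{2} = \left(\left(- \frac{50}{-3} - \frac{40}{46}\right) + 99\right)^{2} = \left(\left(\left(-50\right) \left(- \frac{1}{3}\right) - \frac{20}{23}\right) + 99\right)^{2} = \left(\left(\frac{50}{3} - \frac{20}{23}\right) + 99\right)^{2} = \left(\frac{1090}{69} + 99\right)^{2} = \left(\frac{7921}{69}\right)^{2} = \frac{62742241}{4761}$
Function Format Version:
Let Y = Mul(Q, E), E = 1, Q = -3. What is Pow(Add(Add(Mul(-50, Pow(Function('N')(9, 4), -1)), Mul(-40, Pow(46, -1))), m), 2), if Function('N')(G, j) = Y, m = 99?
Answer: Rational(62742241, 4761) ≈ 13178.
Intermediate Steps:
Y = -3 (Y = Mul(-3, 1) = -3)
Function('N')(G, j) = -3
Pow(Add(Add(Mul(-50, Pow(Function('N')(9, 4), -1)), Mul(-40, Pow(46, -1))), m), 2) = Pow(Add(Add(Mul(-50, Pow(-3, -1)), Mul(-40, Pow(46, -1))), 99), 2) = Pow(Add(Add(Mul(-50, Rational(-1, 3)), Mul(-40, Rational(1, 46))), 99), 2) = Pow(Add(Add(Rational(50, 3), Rational(-20, 23)), 99), 2) = Pow(Add(Rational(1090, 69), 99), 2) = Pow(Rational(7921, 69), 2) = Rational(62742241, 4761)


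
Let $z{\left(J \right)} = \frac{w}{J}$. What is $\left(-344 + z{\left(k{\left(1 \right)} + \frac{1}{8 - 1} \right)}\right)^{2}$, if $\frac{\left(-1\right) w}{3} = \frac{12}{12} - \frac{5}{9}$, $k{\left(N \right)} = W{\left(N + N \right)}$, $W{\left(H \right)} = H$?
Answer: $\frac{240498064}{2025} \approx 1.1876 \cdot 10^{5}$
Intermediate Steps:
$k{\left(N \right)} = 2 N$ ($k{\left(N \right)} = N + N = 2 N$)
$w = - \frac{4}{3}$ ($w = - 3 \left(\frac{12}{12} - \frac{5}{9}\right) = - 3 \left(12 \cdot \frac{1}{12} - \frac{5}{9}\right) = - 3 \left(1 - \frac{5}{9}\right) = \left(-3\right) \frac{4}{9} = - \frac{4}{3} \approx -1.3333$)
$z{\left(J \right)} = - \frac{4}{3 J}$
$\left(-344 + z{\left(k{\left(1 \right)} + \frac{1}{8 - 1} \right)}\right)^{2} = \left(-344 - \frac{4}{3 \left(2 \cdot 1 + \frac{1}{8 - 1}\right)}\right)^{2} = \left(-344 - \frac{4}{3 \left(2 + \frac{1}{7}\right)}\right)^{2} = \left(-344 - \frac{4}{3 \cdot \frac{15}{7}}\right)^{2} = \left(-344 - \frac{28}{45}\right)^{2} = \left(- \frac{15508}{45}\right)^{2} = \frac{240498064}{2025}$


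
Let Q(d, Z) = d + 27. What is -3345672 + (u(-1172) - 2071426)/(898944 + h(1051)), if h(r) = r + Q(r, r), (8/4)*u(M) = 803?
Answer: -6029393554161/1802146 ≈ -3.3457e+6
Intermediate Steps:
u(M) = 803/2 (u(M) = (½)*803 = 803/2)
Q(d, Z) = 27 + d
h(r) = 27 + 2*r (h(r) = r + (27 + r) = 27 + 2*r)
-3345672 + (u(-1172) - 2071426)/(898944 + h(1051)) = -3345672 + (803/2 - 2071426)/(898944 + (27 + 2*1051)) = -3345672 - 4142049/(2*(898944 + (27 + 2102))) = -3345672 - 4142049/(2*(898944 + 2129)) = -3345672 - 4142049/2/901073 = -3345672 - 4142049/2*1/901073 = -3345672 - 4142049/1802146 = -6029393554161/1802146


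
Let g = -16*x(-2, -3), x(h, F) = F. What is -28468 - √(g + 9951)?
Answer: -28468 - 3*√1111 ≈ -28568.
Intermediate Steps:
g = 48 (g = -16*(-3) = 48)
-28468 - √(g + 9951) = -28468 - √(48 + 9951) = -28468 - √9999 = -28468 - 3*√1111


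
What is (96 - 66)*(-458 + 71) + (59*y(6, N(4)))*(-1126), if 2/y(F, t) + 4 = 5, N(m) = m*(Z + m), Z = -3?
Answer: -144478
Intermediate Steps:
N(m) = m*(-3 + m)
y(F, t) = 2 (y(F, t) = 2/(-4 + 5) = 2/1 = 2*1 = 2)
(96 - 66)*(-458 + 71) + (59*y(6, N(4)))*(-1126) = (96 - 66)*(-458 + 71) + (59*2)*(-1126) = 30*(-387) + 118*(-1126) = -11610 - 132868 = -144478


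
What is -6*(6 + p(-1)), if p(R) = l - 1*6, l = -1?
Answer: 6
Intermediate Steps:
p(R) = -7 (p(R) = -1 - 1*6 = -1 - 6 = -7)
-6*(6 + p(-1)) = -6*(6 - 7) = -6*(-1) = 6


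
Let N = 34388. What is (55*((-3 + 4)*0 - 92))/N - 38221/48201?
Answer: -389560202/414383997 ≈ -0.94009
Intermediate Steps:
(55*((-3 + 4)*0 - 92))/N - 38221/48201 = (55*((-3 + 4)*0 - 92))/34388 - 38221/48201 = (55*(1*0 - 92))*(1/34388) - 38221*1/48201 = (55*(0 - 92))*(1/34388) - 38221/48201 = (55*(-92))*(1/34388) - 38221/48201 = -5060*1/34388 - 38221/48201 = -1265/8597 - 38221/48201 = -389560202/414383997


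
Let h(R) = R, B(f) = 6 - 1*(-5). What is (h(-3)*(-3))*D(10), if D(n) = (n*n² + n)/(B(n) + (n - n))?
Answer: 9090/11 ≈ 826.36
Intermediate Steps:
B(f) = 11 (B(f) = 6 + 5 = 11)
D(n) = n/11 + n³/11 (D(n) = (n*n² + n)/(11 + (n - n)) = (n³ + n)/(11 + 0) = (n + n³)/11 = (n + n³)*(1/11) = n/11 + n³/11)
(h(-3)*(-3))*D(10) = (-3*(-3))*((1/11)*10*(1 + 10²)) = 9*((1/11)*10*(1 + 100)) = 9*((1/11)*10*101) = 9*(1010/11) = 9090/11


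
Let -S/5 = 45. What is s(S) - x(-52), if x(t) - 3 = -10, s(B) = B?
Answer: -218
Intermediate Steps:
S = -225 (S = -5*45 = -225)
x(t) = -7 (x(t) = 3 - 10 = -7)
s(S) - x(-52) = -225 - 1*(-7) = -225 + 7 = -218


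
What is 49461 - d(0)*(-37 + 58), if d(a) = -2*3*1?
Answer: 49587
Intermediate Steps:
d(a) = -6 (d(a) = -6*1 = -6)
49461 - d(0)*(-37 + 58) = 49461 - (-6)*(-37 + 58) = 49461 - (-6)*21 = 49461 - 1*(-126) = 49461 + 126 = 49587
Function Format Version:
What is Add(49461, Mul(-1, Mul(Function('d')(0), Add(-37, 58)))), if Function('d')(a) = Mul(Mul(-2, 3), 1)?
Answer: 49587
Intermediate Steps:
Function('d')(a) = -6 (Function('d')(a) = Mul(-6, 1) = -6)
Add(49461, Mul(-1, Mul(Function('d')(0), Add(-37, 58)))) = Add(49461, Mul(-1, Mul(-6, Add(-37, 58)))) = Add(49461, Mul(-1, Mul(-6, 21))) = Add(49461, Mul(-1, -126)) = Add(49461, 126) = 49587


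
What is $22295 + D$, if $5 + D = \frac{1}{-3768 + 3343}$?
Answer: $\frac{9473249}{425} \approx 22290.0$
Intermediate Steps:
$D = - \frac{2126}{425}$ ($D = -5 + \frac{1}{-3768 + 3343} = -5 + \frac{1}{-425} = -5 - \frac{1}{425} = - \frac{2126}{425} \approx -5.0023$)
$22295 + D = 22295 - \frac{2126}{425} = \frac{9473249}{425}$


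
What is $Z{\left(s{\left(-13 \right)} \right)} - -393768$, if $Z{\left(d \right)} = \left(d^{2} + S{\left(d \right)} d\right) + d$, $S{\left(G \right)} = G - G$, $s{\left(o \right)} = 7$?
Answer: $393824$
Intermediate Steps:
$S{\left(G \right)} = 0$
$Z{\left(d \right)} = d + d^{2}$ ($Z{\left(d \right)} = \left(d^{2} + 0 d\right) + d = \left(d^{2} + 0\right) + d = d^{2} + d = d + d^{2}$)
$Z{\left(s{\left(-13 \right)} \right)} - -393768 = 7 \left(1 + 7\right) - -393768 = 7 \cdot 8 + 393768 = 56 + 393768 = 393824$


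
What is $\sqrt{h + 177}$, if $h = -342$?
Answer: $i \sqrt{165} \approx 12.845 i$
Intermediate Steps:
$\sqrt{h + 177} = \sqrt{-342 + 177} = \sqrt{-165} = i \sqrt{165}$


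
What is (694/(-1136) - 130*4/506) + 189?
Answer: 26924585/143704 ≈ 187.36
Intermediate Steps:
(694/(-1136) - 130*4/506) + 189 = (694*(-1/1136) - 520*1/506) + 189 = (-347/568 - 260/253) + 189 = -235471/143704 + 189 = 26924585/143704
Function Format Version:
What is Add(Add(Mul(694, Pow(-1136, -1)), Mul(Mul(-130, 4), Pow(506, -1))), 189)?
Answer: Rational(26924585, 143704) ≈ 187.36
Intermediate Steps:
Add(Add(Mul(694, Pow(-1136, -1)), Mul(Mul(-130, 4), Pow(506, -1))), 189) = Add(Add(Mul(694, Rational(-1, 1136)), Mul(-520, Rational(1, 506))), 189) = Add(Add(Rational(-347, 568), Rational(-260, 253)), 189) = Add(Rational(-235471, 143704), 189) = Rational(26924585, 143704)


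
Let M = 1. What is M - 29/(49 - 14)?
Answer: 6/35 ≈ 0.17143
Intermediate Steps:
M - 29/(49 - 14) = 1 - 29/(49 - 14) = 1 - 29/35 = 6/35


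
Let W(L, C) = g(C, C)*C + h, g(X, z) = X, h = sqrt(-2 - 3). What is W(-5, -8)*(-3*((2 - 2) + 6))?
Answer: -1152 - 18*I*sqrt(5) ≈ -1152.0 - 40.249*I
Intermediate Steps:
h = I*sqrt(5) (h = sqrt(-5) = I*sqrt(5) ≈ 2.2361*I)
W(L, C) = C**2 + I*sqrt(5) (W(L, C) = C*C + I*sqrt(5) = C**2 + I*sqrt(5))
W(-5, -8)*(-3*((2 - 2) + 6)) = ((-8)**2 + I*sqrt(5))*(-3*((2 - 2) + 6)) = (64 + I*sqrt(5))*(-3*(0 + 6)) = (64 + I*sqrt(5))*(-3*6) = (64 + I*sqrt(5))*(-18) = -1152 - 18*I*sqrt(5)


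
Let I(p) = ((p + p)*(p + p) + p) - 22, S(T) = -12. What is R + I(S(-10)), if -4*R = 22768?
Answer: -5150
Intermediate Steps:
I(p) = -22 + p + 4*p**2 (I(p) = ((2*p)*(2*p) + p) - 22 = (4*p**2 + p) - 22 = (p + 4*p**2) - 22 = -22 + p + 4*p**2)
R = -5692 (R = -1/4*22768 = -5692)
R + I(S(-10)) = -5692 + (-22 - 12 + 4*(-12)**2) = -5692 + (-22 - 12 + 4*144) = -5692 + (-22 - 12 + 576) = -5692 + 542 = -5150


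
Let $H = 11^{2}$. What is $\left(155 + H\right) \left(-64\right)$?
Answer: $-17664$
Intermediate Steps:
$H = 121$
$\left(155 + H\right) \left(-64\right) = \left(155 + 121\right) \left(-64\right) = 276 \left(-64\right) = -17664$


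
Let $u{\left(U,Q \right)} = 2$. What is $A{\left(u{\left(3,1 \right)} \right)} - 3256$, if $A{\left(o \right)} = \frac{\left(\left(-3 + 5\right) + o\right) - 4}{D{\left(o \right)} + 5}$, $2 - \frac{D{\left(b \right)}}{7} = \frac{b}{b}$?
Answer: $-3256$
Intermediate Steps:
$D{\left(b \right)} = 7$ ($D{\left(b \right)} = 14 - 7 \frac{b}{b} = 14 - 7 = 7$)
$A{\left(o \right)} = - \frac{1}{6} + \frac{o}{12}$ ($A{\left(o \right)} = \frac{\left(\left(-3 + 5\right) + o\right) - 4}{7 + 5} = \frac{\left(2 + o\right) - 4}{12} = \left(-2 + o\right) \frac{1}{12} = - \frac{1}{6} + \frac{o}{12}$)
$A{\left(u{\left(3,1 \right)} \right)} - 3256 = \left(- \frac{1}{6} + \frac{1}{12} \cdot 2\right) - 3256 = \left(- \frac{1}{6} + \frac{1}{6}\right) - 3256 = 0 - 3256 = -3256$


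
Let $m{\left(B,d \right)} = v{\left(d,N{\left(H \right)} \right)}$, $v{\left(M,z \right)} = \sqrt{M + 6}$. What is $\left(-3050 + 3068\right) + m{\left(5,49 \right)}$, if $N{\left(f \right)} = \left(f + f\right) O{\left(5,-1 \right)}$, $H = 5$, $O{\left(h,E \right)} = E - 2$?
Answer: $18 + \sqrt{55} \approx 25.416$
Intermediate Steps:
$O{\left(h,E \right)} = -2 + E$
$N{\left(f \right)} = - 6 f$ ($N{\left(f \right)} = \left(f + f\right) \left(-2 - 1\right) = 2 f \left(-3\right) = - 6 f$)
$v{\left(M,z \right)} = \sqrt{6 + M}$
$m{\left(B,d \right)} = \sqrt{6 + d}$
$\left(-3050 + 3068\right) + m{\left(5,49 \right)} = \left(-3050 + 3068\right) + \sqrt{6 + 49} = 18 + \sqrt{55}$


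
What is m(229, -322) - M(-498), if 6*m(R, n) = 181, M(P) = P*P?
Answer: -1487843/6 ≈ -2.4797e+5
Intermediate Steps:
M(P) = P²
m(R, n) = 181/6 (m(R, n) = (⅙)*181 = 181/6)
m(229, -322) - M(-498) = 181/6 - 1*(-498)² = 181/6 - 1*248004 = 181/6 - 248004 = -1487843/6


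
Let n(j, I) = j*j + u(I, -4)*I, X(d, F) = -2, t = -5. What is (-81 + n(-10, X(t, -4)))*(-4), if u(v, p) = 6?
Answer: -28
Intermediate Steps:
n(j, I) = j**2 + 6*I (n(j, I) = j*j + 6*I = j**2 + 6*I)
(-81 + n(-10, X(t, -4)))*(-4) = (-81 + ((-10)**2 + 6*(-2)))*(-4) = (-81 + (100 - 12))*(-4) = (-81 + 88)*(-4) = 7*(-4) = -28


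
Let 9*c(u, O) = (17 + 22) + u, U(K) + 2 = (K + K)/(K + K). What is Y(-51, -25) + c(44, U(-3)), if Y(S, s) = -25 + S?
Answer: -601/9 ≈ -66.778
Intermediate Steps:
U(K) = -1 (U(K) = -2 + (K + K)/(K + K) = -2 + (2*K)/((2*K)) = -2 + (2*K)*(1/(2*K)) = -2 + 1 = -1)
c(u, O) = 13/3 + u/9 (c(u, O) = ((17 + 22) + u)/9 = (39 + u)/9 = 13/3 + u/9)
Y(-51, -25) + c(44, U(-3)) = (-25 - 51) + (13/3 + (1/9)*44) = -76 + (13/3 + 44/9) = -76 + 83/9 = -601/9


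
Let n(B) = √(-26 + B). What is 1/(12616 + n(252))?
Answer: 6308/79581615 - √226/159163230 ≈ 7.9170e-5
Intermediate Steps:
1/(12616 + n(252)) = 1/(12616 + √(-26 + 252)) = 1/(12616 + √226)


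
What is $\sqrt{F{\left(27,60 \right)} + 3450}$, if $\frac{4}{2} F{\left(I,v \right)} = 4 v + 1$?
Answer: $\frac{\sqrt{14282}}{2} \approx 59.754$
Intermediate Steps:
$F{\left(I,v \right)} = \frac{1}{2} + 2 v$ ($F{\left(I,v \right)} = \frac{4 v + 1}{2} = \frac{1 + 4 v}{2} = \frac{1}{2} + 2 v$)
$\sqrt{F{\left(27,60 \right)} + 3450} = \sqrt{\left(\frac{1}{2} + 2 \cdot 60\right) + 3450} = \sqrt{\left(\frac{1}{2} + 120\right) + 3450} = \sqrt{\frac{241}{2} + 3450} = \sqrt{\frac{7141}{2}} = \frac{\sqrt{14282}}{2}$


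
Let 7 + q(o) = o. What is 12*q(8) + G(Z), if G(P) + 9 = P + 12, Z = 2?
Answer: 17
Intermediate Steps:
G(P) = 3 + P (G(P) = -9 + (P + 12) = -9 + (12 + P) = 3 + P)
q(o) = -7 + o
12*q(8) + G(Z) = 12*(-7 + 8) + (3 + 2) = 12*1 + 5 = 12 + 5 = 17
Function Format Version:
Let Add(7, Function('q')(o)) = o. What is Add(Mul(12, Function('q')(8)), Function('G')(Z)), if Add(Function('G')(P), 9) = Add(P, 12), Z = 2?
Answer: 17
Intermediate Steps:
Function('G')(P) = Add(3, P) (Function('G')(P) = Add(-9, Add(P, 12)) = Add(-9, Add(12, P)) = Add(3, P))
Function('q')(o) = Add(-7, o)
Add(Mul(12, Function('q')(8)), Function('G')(Z)) = Add(Mul(12, Add(-7, 8)), Add(3, 2)) = Add(Mul(12, 1), 5) = Add(12, 5) = 17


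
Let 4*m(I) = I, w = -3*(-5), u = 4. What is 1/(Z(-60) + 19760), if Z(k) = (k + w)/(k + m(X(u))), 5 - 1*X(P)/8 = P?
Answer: 58/1146125 ≈ 5.0605e-5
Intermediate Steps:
X(P) = 40 - 8*P
w = 15
m(I) = I/4
Z(k) = (15 + k)/(2 + k) (Z(k) = (k + 15)/(k + (40 - 8*4)/4) = (15 + k)/(k + (40 - 32)/4) = (15 + k)/(k + (1/4)*8) = (15 + k)/(k + 2) = (15 + k)/(2 + k))
1/(Z(-60) + 19760) = 1/((15 - 60)/(2 - 60) + 19760) = 1/(-45/(-58) + 19760) = 1/(-1/58*(-45) + 19760) = 1/(45/58 + 19760) = 1/(1146125/58) = 58/1146125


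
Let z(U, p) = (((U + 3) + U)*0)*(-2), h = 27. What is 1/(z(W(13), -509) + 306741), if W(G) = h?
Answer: 1/306741 ≈ 3.2601e-6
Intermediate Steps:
W(G) = 27
z(U, p) = 0 (z(U, p) = (((3 + U) + U)*0)*(-2) = ((3 + 2*U)*0)*(-2) = 0*(-2) = 0)
1/(z(W(13), -509) + 306741) = 1/(0 + 306741) = 1/306741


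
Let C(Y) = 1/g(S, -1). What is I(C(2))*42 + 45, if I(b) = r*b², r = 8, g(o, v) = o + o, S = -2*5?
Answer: 1146/25 ≈ 45.840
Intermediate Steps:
S = -10
g(o, v) = 2*o
C(Y) = -1/20 (C(Y) = 1/(2*(-10)) = 1/(-20) = -1/20)
I(b) = 8*b²
I(C(2))*42 + 45 = (8*(-1/20)²)*42 + 45 = (8*(1/400))*42 + 45 = (1/50)*42 + 45 = 21/25 + 45 = 1146/25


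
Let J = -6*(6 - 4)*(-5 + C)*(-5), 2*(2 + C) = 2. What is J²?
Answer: 129600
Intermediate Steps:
C = -1 (C = -2 + (½)*2 = -2 + 1 = -1)
J = -360 (J = -6*(6 - 4)*(-5 - 1)*(-5) = -12*(-6)*(-5) = -6*(-12)*(-5) = 72*(-5) = -360)
J² = (-360)² = 129600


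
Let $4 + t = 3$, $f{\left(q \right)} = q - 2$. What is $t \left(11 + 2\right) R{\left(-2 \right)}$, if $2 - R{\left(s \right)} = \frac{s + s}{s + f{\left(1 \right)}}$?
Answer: $- \frac{26}{3} \approx -8.6667$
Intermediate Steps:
$f{\left(q \right)} = -2 + q$ ($f{\left(q \right)} = q - 2 = -2 + q$)
$t = -1$ ($t = -4 + 3 = -1$)
$R{\left(s \right)} = 2 - \frac{2 s}{-1 + s}$ ($R{\left(s \right)} = 2 - \frac{s + s}{s + \left(-2 + 1\right)} = 2 - \frac{2 s}{s - 1} = 2 - \frac{2 s}{-1 + s}$)
$t \left(11 + 2\right) R{\left(-2 \right)} = - \left(11 + 2\right) \left(- \frac{2}{-1 - 2}\right) = - 13 \left(- \frac{2}{-3}\right) = - 13 \left(\left(-2\right) \left(- \frac{1}{3}\right)\right) = - \frac{13 \cdot 2}{3} = \left(-1\right) \frac{26}{3} = - \frac{26}{3}$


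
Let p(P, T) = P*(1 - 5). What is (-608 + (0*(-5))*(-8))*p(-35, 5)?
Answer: -85120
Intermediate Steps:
p(P, T) = -4*P (p(P, T) = P*(-4) = -4*P)
(-608 + (0*(-5))*(-8))*p(-35, 5) = (-608 + (0*(-5))*(-8))*(-4*(-35)) = (-608 + 0*(-8))*140 = (-608 + 0)*140 = -608*140 = -85120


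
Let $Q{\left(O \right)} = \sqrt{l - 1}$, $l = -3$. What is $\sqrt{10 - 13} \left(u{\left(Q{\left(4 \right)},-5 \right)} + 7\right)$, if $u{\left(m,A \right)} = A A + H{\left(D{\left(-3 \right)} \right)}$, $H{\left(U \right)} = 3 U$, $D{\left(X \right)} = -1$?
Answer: $29 i \sqrt{3} \approx 50.229 i$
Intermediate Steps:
$Q{\left(O \right)} = 2 i$ ($Q{\left(O \right)} = \sqrt{-3 - 1} = \sqrt{-4} = 2 i$)
$u{\left(m,A \right)} = -3 + A^{2}$ ($u{\left(m,A \right)} = A A + 3 \left(-1\right) = A^{2} - 3 = -3 + A^{2}$)
$\sqrt{10 - 13} \left(u{\left(Q{\left(4 \right)},-5 \right)} + 7\right) = \sqrt{10 - 13} \left(\left(-3 + \left(-5\right)^{2}\right) + 7\right) = \sqrt{-3} \left(\left(-3 + 25\right) + 7\right) = i \sqrt{3} \left(22 + 7\right) = i \sqrt{3} \cdot 29 = 29 i \sqrt{3}$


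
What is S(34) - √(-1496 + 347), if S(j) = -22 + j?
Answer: 12 - I*√1149 ≈ 12.0 - 33.897*I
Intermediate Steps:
S(34) - √(-1496 + 347) = (-22 + 34) - √(-1496 + 347) = 12 - √(-1149) = 12 - I*√1149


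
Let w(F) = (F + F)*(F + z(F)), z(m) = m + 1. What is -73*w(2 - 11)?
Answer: -22338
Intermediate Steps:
z(m) = 1 + m
w(F) = 2*F*(1 + 2*F) (w(F) = (F + F)*(F + (1 + F)) = (2*F)*(1 + 2*F) = 2*F*(1 + 2*F))
-73*w(2 - 11) = -146*(2 - 11)*(1 + 2*(2 - 11)) = -146*(-9)*(1 + 2*(-9)) = -146*(-9)*(1 - 18) = -146*(-9)*(-17) = -73*306 = -22338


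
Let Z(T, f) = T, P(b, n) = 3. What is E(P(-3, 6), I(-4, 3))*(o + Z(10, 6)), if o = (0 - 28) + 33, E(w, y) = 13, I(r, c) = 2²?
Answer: 195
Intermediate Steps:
I(r, c) = 4
o = 5 (o = -28 + 33 = 5)
E(P(-3, 6), I(-4, 3))*(o + Z(10, 6)) = 13*(5 + 10) = 13*15 = 195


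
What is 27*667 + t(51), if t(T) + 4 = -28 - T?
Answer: 17926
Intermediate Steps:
t(T) = -32 - T (t(T) = -4 + (-28 - T) = -32 - T)
27*667 + t(51) = 27*667 + (-32 - 1*51) = 18009 + (-32 - 51) = 18009 - 83 = 17926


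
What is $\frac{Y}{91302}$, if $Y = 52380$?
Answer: $\frac{8730}{15217} \approx 0.5737$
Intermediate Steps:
$\frac{Y}{91302} = \frac{52380}{91302} = 52380 \cdot \frac{1}{91302} = \frac{8730}{15217}$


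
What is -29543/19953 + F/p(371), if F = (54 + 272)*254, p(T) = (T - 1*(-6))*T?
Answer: -2479902569/2790766251 ≈ -0.88861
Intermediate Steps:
p(T) = T*(6 + T) (p(T) = (T + 6)*T = (6 + T)*T = T*(6 + T))
F = 82804 (F = 326*254 = 82804)
-29543/19953 + F/p(371) = -29543/19953 + 82804/((371*(6 + 371))) = -29543*1/19953 + 82804/((371*377)) = -29543/19953 + 82804/139867 = -2479902569/2790766251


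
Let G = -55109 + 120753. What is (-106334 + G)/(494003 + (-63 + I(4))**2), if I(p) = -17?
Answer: -40690/500403 ≈ -0.081314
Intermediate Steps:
G = 65644
(-106334 + G)/(494003 + (-63 + I(4))**2) = (-106334 + 65644)/(494003 + (-63 - 17)**2) = -40690/(494003 + (-80)**2) = -40690/(494003 + 6400) = -40690/500403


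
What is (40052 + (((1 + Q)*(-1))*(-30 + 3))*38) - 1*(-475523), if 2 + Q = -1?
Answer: 513523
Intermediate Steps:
Q = -3 (Q = -2 - 1 = -3)
(40052 + (((1 + Q)*(-1))*(-30 + 3))*38) - 1*(-475523) = (40052 + (((1 - 3)*(-1))*(-30 + 3))*38) - 1*(-475523) = (40052 + (-2*(-1)*(-27))*38) + 475523 = (40052 + (2*(-27))*38) + 475523 = (40052 - 54*38) + 475523 = (40052 - 2052) + 475523 = 38000 + 475523 = 513523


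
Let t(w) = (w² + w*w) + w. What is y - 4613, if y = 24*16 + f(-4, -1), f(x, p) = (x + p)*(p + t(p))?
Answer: -4229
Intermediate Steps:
t(w) = w + 2*w² (t(w) = (w² + w²) + w = 2*w² + w = w + 2*w²)
f(x, p) = (p + x)*(p + p*(1 + 2*p)) (f(x, p) = (x + p)*(p + p*(1 + 2*p)) = (p + x)*(p + p*(1 + 2*p)))
y = 384 (y = 24*16 + 2*(-1)*(-1 - 4 + (-1)² - 1*(-4)) = 384 + 2*(-1)*(-1 - 4 + 1 + 4) = 384 + 2*(-1)*0 = 384 + 0 = 384)
y - 4613 = 384 - 4613 = -4229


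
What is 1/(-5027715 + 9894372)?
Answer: 1/4866657 ≈ 2.0548e-7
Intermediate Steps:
1/(-5027715 + 9894372) = 1/4866657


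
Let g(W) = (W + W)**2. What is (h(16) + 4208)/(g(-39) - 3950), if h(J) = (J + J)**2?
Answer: 2616/1067 ≈ 2.4517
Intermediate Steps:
g(W) = 4*W**2 (g(W) = (2*W)**2 = 4*W**2)
h(J) = 4*J**2 (h(J) = (2*J)**2 = 4*J**2)
(h(16) + 4208)/(g(-39) - 3950) = (4*16**2 + 4208)/(4*(-39)**2 - 3950) = (4*256 + 4208)/(4*1521 - 3950) = (1024 + 4208)/(6084 - 3950) = 5232/2134 = 5232*(1/2134) = 2616/1067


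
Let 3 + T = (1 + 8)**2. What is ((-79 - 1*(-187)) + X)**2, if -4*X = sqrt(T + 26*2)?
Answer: (432 - sqrt(130))**2/16 ≈ 11056.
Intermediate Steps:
T = 78 (T = -3 + (1 + 8)**2 = -3 + 9**2 = -3 + 81 = 78)
X = -sqrt(130)/4 (X = -sqrt(78 + 26*2)/4 = -sqrt(78 + 52)/4 = -sqrt(130)/4 ≈ -2.8504)
((-79 - 1*(-187)) + X)**2 = ((-79 - 1*(-187)) - sqrt(130)/4)**2 = ((-79 + 187) - sqrt(130)/4)**2 = (108 - sqrt(130)/4)**2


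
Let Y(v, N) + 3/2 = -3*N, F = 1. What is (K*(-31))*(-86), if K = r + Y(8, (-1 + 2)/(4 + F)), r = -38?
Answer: -534533/5 ≈ -1.0691e+5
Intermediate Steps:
Y(v, N) = -3/2 - 3*N
K = -401/10 (K = -38 + (-3/2 - 3*(-1 + 2)/(4 + 1)) = -38 + (-3/2 - 3/5) = -38 + (-3/2 - 3*⅕) = -38 + (-3/2 - ⅗) = -38 - 21/10 = -401/10 ≈ -40.100)
(K*(-31))*(-86) = -401/10*(-31)*(-86) = (12431/10)*(-86) = -534533/5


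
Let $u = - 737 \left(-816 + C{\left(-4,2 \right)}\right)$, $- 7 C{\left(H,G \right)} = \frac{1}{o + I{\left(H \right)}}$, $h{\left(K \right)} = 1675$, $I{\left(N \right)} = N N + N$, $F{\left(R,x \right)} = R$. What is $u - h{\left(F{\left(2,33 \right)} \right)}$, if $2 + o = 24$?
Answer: $\frac{142733383}{238} \approx 5.9972 \cdot 10^{5}$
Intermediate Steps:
$o = 22$ ($o = -2 + 24 = 22$)
$I{\left(N \right)} = N + N^{2}$ ($I{\left(N \right)} = N^{2} + N = N + N^{2}$)
$C{\left(H,G \right)} = - \frac{1}{7 \left(22 + H \left(1 + H\right)\right)}$
$u = \frac{143132033}{238}$ ($u = - 737 \left(-816 - \frac{1}{154 + 7 \left(-4\right) \left(1 - 4\right)}\right) = - 737 \left(-816 - \frac{1}{154 + 7 \left(-4\right) \left(-3\right)}\right) = - 737 \left(-816 - \frac{1}{154 + 84}\right) = - 737 \left(-816 - \frac{1}{238}\right) = \left(-737\right) \left(- \frac{194209}{238}\right) = \frac{143132033}{238} \approx 6.014 \cdot 10^{5}$)
$u - h{\left(F{\left(2,33 \right)} \right)} = \frac{143132033}{238} - 1675 = \frac{142733383}{238}$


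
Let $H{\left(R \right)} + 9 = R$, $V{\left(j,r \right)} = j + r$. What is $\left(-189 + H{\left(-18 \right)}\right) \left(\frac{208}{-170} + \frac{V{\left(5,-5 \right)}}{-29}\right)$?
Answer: $\frac{22464}{85} \approx 264.28$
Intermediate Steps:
$H{\left(R \right)} = -9 + R$
$\left(-189 + H{\left(-18 \right)}\right) \left(\frac{208}{-170} + \frac{V{\left(5,-5 \right)}}{-29}\right) = \left(-189 - 27\right) \left(\frac{208}{-170} + \frac{5 - 5}{-29}\right) = \left(-189 - 27\right) \left(208 \left(- \frac{1}{170}\right) + 0 \left(- \frac{1}{29}\right)\right) = - 216 \left(- \frac{104}{85} + 0\right) = \left(-216\right) \left(- \frac{104}{85}\right) = \frac{22464}{85}$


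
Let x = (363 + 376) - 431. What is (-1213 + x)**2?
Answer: 819025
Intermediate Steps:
x = 308 (x = 739 - 431 = 308)
(-1213 + x)**2 = (-1213 + 308)**2 = (-905)**2 = 819025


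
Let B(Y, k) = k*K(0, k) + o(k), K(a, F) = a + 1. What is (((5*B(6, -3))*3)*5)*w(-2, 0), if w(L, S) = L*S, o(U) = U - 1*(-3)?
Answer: 0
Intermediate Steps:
K(a, F) = 1 + a
o(U) = 3 + U (o(U) = U + 3 = 3 + U)
B(Y, k) = 3 + 2*k (B(Y, k) = k*(1 + 0) + (3 + k) = k*1 + (3 + k) = k + (3 + k) = 3 + 2*k)
(((5*B(6, -3))*3)*5)*w(-2, 0) = (((5*(3 + 2*(-3)))*3)*5)*(-2*0) = (((5*(3 - 6))*3)*5)*0 = (((5*(-3))*3)*5)*0 = (-15*3*5)*0 = -45*5*0 = -225*0 = 0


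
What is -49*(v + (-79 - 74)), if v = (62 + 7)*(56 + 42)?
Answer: -323841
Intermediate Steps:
v = 6762 (v = 69*98 = 6762)
-49*(v + (-79 - 74)) = -49*(6762 + (-79 - 74)) = -49*(6762 - 153) = -49*6609 = -323841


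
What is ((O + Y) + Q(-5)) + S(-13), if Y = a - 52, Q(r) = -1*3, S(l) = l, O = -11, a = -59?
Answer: -138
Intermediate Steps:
Q(r) = -3
Y = -111 (Y = -59 - 52 = -111)
((O + Y) + Q(-5)) + S(-13) = ((-11 - 111) - 3) - 13 = (-122 - 3) - 13 = -125 - 13 = -138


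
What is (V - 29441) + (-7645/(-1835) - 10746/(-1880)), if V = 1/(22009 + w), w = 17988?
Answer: -8640328114339/293577980 ≈ -29431.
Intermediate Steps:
V = 1/39997 (V = 1/(22009 + 17988) = 1/39997 ≈ 2.5002e-5)
(V - 29441) + (-7645/(-1835) - 10746/(-1880)) = (1/39997 - 29441) + (-7645/(-1835) - 10746/(-1880)) = -1177551676/39997 + (-7645*(-1/1835) - 10746*(-1/1880)) = -1177551676/39997 + (1529/367 + 5373/940) = -1177551676/39997 + 3409151/344980 = -8640328114339/293577980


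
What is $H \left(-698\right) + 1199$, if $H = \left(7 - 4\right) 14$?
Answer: $-28117$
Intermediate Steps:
$H = 42$ ($H = 3 \cdot 14 = 42$)
$H \left(-698\right) + 1199 = 42 \left(-698\right) + 1199 = -29316 + 1199 = -28117$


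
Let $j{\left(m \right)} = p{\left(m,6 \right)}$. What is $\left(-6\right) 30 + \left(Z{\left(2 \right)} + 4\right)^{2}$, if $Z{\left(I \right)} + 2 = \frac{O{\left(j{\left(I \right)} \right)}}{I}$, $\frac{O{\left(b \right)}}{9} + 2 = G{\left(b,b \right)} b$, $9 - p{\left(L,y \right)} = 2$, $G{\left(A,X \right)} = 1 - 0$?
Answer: $\frac{1681}{4} \approx 420.25$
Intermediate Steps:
$G{\left(A,X \right)} = 1$ ($G{\left(A,X \right)} = 1 + 0 = 1$)
$p{\left(L,y \right)} = 7$ ($p{\left(L,y \right)} = 9 - 2 = 7$)
$j{\left(m \right)} = 7$
$O{\left(b \right)} = -18 + 9 b$ ($O{\left(b \right)} = -18 + 9 \cdot 1 b = -18 + 9 b$)
$Z{\left(I \right)} = -2 + \frac{45}{I}$ ($Z{\left(I \right)} = -2 + \frac{-18 + 9 \cdot 7}{I} = -2 + \frac{-18 + 63}{I} = -2 + \frac{45}{I}$)
$\left(-6\right) 30 + \left(Z{\left(2 \right)} + 4\right)^{2} = \left(-6\right) 30 + \left(\left(-2 + \frac{45}{2}\right) + 4\right)^{2} = -180 + \left(\left(-2 + 45 \cdot \frac{1}{2}\right) + 4\right)^{2} = -180 + \left(\left(-2 + \frac{45}{2}\right) + 4\right)^{2} = -180 + \left(\frac{41}{2} + 4\right)^{2} = -180 + \left(\frac{49}{2}\right)^{2} = -180 + \frac{2401}{4} = \frac{1681}{4}$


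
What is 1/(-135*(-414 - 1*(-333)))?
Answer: 1/10935 ≈ 9.1449e-5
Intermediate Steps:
1/(-135*(-414 - 1*(-333))) = 1/(-135*(-414 + 333)) = 1/(-135*(-81)) = 1/10935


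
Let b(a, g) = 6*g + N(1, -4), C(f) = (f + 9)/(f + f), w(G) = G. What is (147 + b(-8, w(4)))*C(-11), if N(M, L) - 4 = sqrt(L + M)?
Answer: 175/11 + I*sqrt(3)/11 ≈ 15.909 + 0.15746*I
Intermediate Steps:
N(M, L) = 4 + sqrt(L + M)
C(f) = (9 + f)/(2*f) (C(f) = (9 + f)/((2*f)) = (9 + f)*(1/(2*f)) = (9 + f)/(2*f))
b(a, g) = 4 + 6*g + I*sqrt(3) (b(a, g) = 6*g + (4 + sqrt(-4 + 1)) = 6*g + (4 + sqrt(-3)) = 6*g + (4 + I*sqrt(3)) = 4 + 6*g + I*sqrt(3))
(147 + b(-8, w(4)))*C(-11) = (147 + (4 + 6*4 + I*sqrt(3)))*((1/2)*(9 - 11)/(-11)) = (147 + (4 + 24 + I*sqrt(3)))*((1/2)*(-1/11)*(-2)) = (147 + (28 + I*sqrt(3)))*(1/11) = (175 + I*sqrt(3))*(1/11) = 175/11 + I*sqrt(3)/11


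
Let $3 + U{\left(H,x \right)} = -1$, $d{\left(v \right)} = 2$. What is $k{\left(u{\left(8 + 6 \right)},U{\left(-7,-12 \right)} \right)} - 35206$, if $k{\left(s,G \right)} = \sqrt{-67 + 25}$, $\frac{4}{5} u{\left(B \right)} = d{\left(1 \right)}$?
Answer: $-35206 + i \sqrt{42} \approx -35206.0 + 6.4807 i$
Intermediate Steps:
$U{\left(H,x \right)} = -4$ ($U{\left(H,x \right)} = -3 - 1 = -4$)
$u{\left(B \right)} = \frac{5}{2}$ ($u{\left(B \right)} = \frac{5}{4} \cdot 2 = \frac{5}{2}$)
$k{\left(s,G \right)} = i \sqrt{42}$ ($k{\left(s,G \right)} = \sqrt{-42} = i \sqrt{42}$)
$k{\left(u{\left(8 + 6 \right)},U{\left(-7,-12 \right)} \right)} - 35206 = i \sqrt{42} - 35206 = -35206 + i \sqrt{42}$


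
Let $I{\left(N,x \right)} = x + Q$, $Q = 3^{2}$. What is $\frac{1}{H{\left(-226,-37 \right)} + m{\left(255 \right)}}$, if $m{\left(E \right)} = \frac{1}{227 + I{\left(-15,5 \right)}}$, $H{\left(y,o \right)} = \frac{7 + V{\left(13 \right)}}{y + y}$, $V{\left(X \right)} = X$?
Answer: $- \frac{27233}{1092} \approx -24.939$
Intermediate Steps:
$Q = 9$
$I{\left(N,x \right)} = 9 + x$ ($I{\left(N,x \right)} = x + 9 = 9 + x$)
$H{\left(y,o \right)} = \frac{10}{y}$ ($H{\left(y,o \right)} = \frac{7 + 13}{y + y} = \frac{20}{2 y} = 20 \frac{1}{2 y} = \frac{10}{y}$)
$m{\left(E \right)} = \frac{1}{241}$ ($m{\left(E \right)} = \frac{1}{227 + \left(9 + 5\right)} = \frac{1}{227 + 14} = \frac{1}{241}$)
$\frac{1}{H{\left(-226,-37 \right)} + m{\left(255 \right)}} = \frac{1}{\frac{10}{-226} + \frac{1}{241}} = \frac{1}{10 \left(- \frac{1}{226}\right) + \frac{1}{241}} = \frac{1}{- \frac{5}{113} + \frac{1}{241}} = \frac{1}{- \frac{1092}{27233}} = - \frac{27233}{1092}$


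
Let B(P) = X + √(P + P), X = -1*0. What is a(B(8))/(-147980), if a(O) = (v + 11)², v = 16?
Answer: -729/147980 ≈ -0.0049263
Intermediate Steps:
X = 0
B(P) = √2*√P (B(P) = 0 + √(P + P) = 0 + √(2*P) = 0 + √2*√P = √2*√P)
a(O) = 729 (a(O) = (16 + 11)² = 27² = 729)
a(B(8))/(-147980) = 729/(-147980) = 729*(-1/147980) = -729/147980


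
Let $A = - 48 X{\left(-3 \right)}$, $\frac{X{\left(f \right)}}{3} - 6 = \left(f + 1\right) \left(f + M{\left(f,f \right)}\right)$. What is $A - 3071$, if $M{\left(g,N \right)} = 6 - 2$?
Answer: $-3647$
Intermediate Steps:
$M{\left(g,N \right)} = 4$
$X{\left(f \right)} = 18 + 3 \left(1 + f\right) \left(4 + f\right)$ ($X{\left(f \right)} = 18 + 3 \left(f + 1\right) \left(f + 4\right) = 18 + 3 \left(1 + f\right) \left(4 + f\right)$)
$A = -576$ ($A = - 48 \left(30 + 3 \left(-3\right)^{2} + 15 \left(-3\right)\right) = - 48 \left(30 + 3 \cdot 9 - 45\right) = - 48 \left(30 + 27 - 45\right) = \left(-48\right) 12 = -576$)
$A - 3071 = -576 - 3071 = -3647$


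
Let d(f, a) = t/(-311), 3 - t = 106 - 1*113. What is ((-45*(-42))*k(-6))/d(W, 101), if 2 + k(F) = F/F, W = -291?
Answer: 58779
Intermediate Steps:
k(F) = -1 (k(F) = -2 + F/F = -2 + 1 = -1)
t = 10 (t = 3 - (106 - 1*113) = 3 - (106 - 113) = 3 - 1*(-7) = 3 + 7 = 10)
d(f, a) = -10/311 (d(f, a) = 10/(-311) = 10*(-1/311) = -10/311)
((-45*(-42))*k(-6))/d(W, 101) = (-45*(-42)*(-1))/(-10/311) = (1890*(-1))*(-311/10) = -1890*(-311/10) = 58779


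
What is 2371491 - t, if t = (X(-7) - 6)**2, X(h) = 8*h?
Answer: 2367647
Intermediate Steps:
t = 3844 (t = (8*(-7) - 6)**2 = (-56 - 6)**2 = (-62)**2 = 3844)
2371491 - t = 2371491 - 1*3844 = 2371491 - 3844 = 2367647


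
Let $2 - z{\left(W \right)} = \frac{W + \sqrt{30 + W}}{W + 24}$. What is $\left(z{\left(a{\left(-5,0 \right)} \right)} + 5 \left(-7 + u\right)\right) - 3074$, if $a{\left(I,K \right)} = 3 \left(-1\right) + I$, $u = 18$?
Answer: $- \frac{6033}{2} - \frac{\sqrt{22}}{16} \approx -3016.8$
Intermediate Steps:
$a{\left(I,K \right)} = -3 + I$
$z{\left(W \right)} = 2 - \frac{W + \sqrt{30 + W}}{24 + W}$ ($z{\left(W \right)} = 2 - \frac{W + \sqrt{30 + W}}{W + 24} = 2 - \frac{W + \sqrt{30 + W}}{24 + W}$)
$\left(z{\left(a{\left(-5,0 \right)} \right)} + 5 \left(-7 + u\right)\right) - 3074 = \left(\frac{48 - 8 - \sqrt{30 - 8}}{24 - 8} + 5 \left(-7 + 18\right)\right) - 3074 = \left(\frac{48 - 8 - \sqrt{30 - 8}}{24 - 8} + 5 \cdot 11\right) - 3074 = \left(\frac{48 - 8 - \sqrt{22}}{16} + 55\right) - 3074 = \left(\frac{40 - \sqrt{22}}{16} + 55\right) - 3074 = \left(\left(\frac{5}{2} - \frac{\sqrt{22}}{16}\right) + 55\right) - 3074 = \left(\frac{115}{2} - \frac{\sqrt{22}}{16}\right) - 3074 = - \frac{6033}{2} - \frac{\sqrt{22}}{16}$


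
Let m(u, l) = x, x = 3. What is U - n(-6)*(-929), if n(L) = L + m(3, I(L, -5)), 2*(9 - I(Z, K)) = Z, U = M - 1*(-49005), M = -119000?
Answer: -72782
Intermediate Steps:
U = -69995 (U = -119000 - 1*(-49005) = -119000 + 49005 = -69995)
I(Z, K) = 9 - Z/2
m(u, l) = 3
n(L) = 3 + L (n(L) = L + 3 = 3 + L)
U - n(-6)*(-929) = -69995 - (3 - 6)*(-929) = -69995 - (-3)*(-929) = -69995 - 1*2787 = -69995 - 2787 = -72782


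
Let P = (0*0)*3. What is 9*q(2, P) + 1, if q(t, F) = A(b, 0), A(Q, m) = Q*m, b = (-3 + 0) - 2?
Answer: 1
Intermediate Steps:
b = -5 (b = -3 - 2 = -5)
P = 0 (P = 0*3 = 0)
q(t, F) = 0 (q(t, F) = -5*0 = 0)
9*q(2, P) + 1 = 9*0 + 1 = 0 + 1 = 1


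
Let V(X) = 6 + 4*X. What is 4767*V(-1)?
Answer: 9534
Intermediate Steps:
4767*V(-1) = 4767*(6 + 4*(-1)) = 4767*(6 - 4) = 4767*2 = 9534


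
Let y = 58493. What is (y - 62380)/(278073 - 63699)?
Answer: -3887/214374 ≈ -0.018132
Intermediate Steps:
(y - 62380)/(278073 - 63699) = (58493 - 62380)/(278073 - 63699) = -3887/214374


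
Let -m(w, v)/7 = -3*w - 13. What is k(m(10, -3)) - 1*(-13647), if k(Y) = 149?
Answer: 13796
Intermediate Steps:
m(w, v) = 91 + 21*w (m(w, v) = -7*(-3*w - 13) = -7*(-13 - 3*w) = 91 + 21*w)
k(m(10, -3)) - 1*(-13647) = 149 - 1*(-13647) = 149 + 13647 = 13796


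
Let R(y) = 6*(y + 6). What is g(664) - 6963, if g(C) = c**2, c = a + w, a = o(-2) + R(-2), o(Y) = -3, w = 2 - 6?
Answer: -6674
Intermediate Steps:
w = -4
R(y) = 36 + 6*y (R(y) = 6*(6 + y) = 36 + 6*y)
a = 21 (a = -3 + (36 + 6*(-2)) = -3 + (36 - 12) = -3 + 24 = 21)
c = 17 (c = 21 - 4 = 17)
g(C) = 289 (g(C) = 17**2 = 289)
g(664) - 6963 = 289 - 6963 = -6674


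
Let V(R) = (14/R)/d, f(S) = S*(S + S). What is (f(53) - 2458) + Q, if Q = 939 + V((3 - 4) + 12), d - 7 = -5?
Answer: 45096/11 ≈ 4099.6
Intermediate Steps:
d = 2 (d = 7 - 5 = 2)
f(S) = 2*S² (f(S) = S*(2*S) = 2*S²)
V(R) = 7/R (V(R) = (14/R)/2 = (14/R)*(½) = 7/R)
Q = 10336/11 (Q = 939 + 7/((3 - 4) + 12) = 939 + 7/(-1 + 12) = 939 + 7/11 = 10336/11 ≈ 939.64)
(f(53) - 2458) + Q = (2*53² - 2458) + 10336/11 = (2*2809 - 2458) + 10336/11 = (5618 - 2458) + 10336/11 = 3160 + 10336/11 = 45096/11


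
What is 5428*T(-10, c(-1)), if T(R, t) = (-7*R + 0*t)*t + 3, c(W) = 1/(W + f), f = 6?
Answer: 92276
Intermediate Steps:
c(W) = 1/(6 + W) (c(W) = 1/(W + 6) = 1/(6 + W))
T(R, t) = 3 - 7*R*t (T(R, t) = (-7*R + 0)*t + 3 = (-7*R)*t + 3 = -7*R*t + 3 = 3 - 7*R*t)
5428*T(-10, c(-1)) = 5428*(3 - 7*(-10)/(6 - 1)) = 5428*(3 - 7*(-10)/5) = 5428*(3 - 7*(-10)*1/5) = 5428*(3 + 14) = 5428*17 = 92276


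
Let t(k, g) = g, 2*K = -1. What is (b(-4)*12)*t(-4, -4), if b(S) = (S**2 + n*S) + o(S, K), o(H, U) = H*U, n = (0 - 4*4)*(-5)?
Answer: 14496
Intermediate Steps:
K = -1/2 (K = (1/2)*(-1) = -1/2 ≈ -0.50000)
n = 80 (n = (0 - 16)*(-5) = -16*(-5) = 80)
b(S) = S**2 + 159*S/2 (b(S) = (S**2 + 80*S) + S*(-1/2) = (S**2 + 80*S) - S/2 = S**2 + 159*S/2)
(b(-4)*12)*t(-4, -4) = (((1/2)*(-4)*(159 + 2*(-4)))*12)*(-4) = (((1/2)*(-4)*(159 - 8))*12)*(-4) = (((1/2)*(-4)*151)*12)*(-4) = -302*12*(-4) = -3624*(-4) = 14496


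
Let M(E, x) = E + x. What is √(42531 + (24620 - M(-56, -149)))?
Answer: 6*√1871 ≈ 259.53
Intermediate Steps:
√(42531 + (24620 - M(-56, -149))) = √(42531 + (24620 - (-56 - 149))) = √(42531 + (24620 - 1*(-205))) = √(42531 + (24620 + 205)) = √(42531 + 24825) = √67356 = 6*√1871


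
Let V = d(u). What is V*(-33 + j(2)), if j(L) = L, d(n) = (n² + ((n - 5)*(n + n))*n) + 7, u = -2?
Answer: 1395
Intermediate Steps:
d(n) = 7 + n² + 2*n²*(-5 + n) (d(n) = (n² + ((-5 + n)*(2*n))*n) + 7 = (n² + (2*n*(-5 + n))*n) + 7 = (n² + 2*n²*(-5 + n)) + 7 = 7 + n² + 2*n²*(-5 + n))
V = -45 (V = 7 - 9*(-2)² + 2*(-2)³ = 7 - 9*4 + 2*(-8) = 7 - 36 - 16 = -45)
V*(-33 + j(2)) = -45*(-33 + 2) = -45*(-31) = 1395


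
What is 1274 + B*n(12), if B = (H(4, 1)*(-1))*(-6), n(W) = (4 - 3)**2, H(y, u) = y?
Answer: 1298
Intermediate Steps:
n(W) = 1 (n(W) = 1**2 = 1)
B = 24 (B = (4*(-1))*(-6) = -4*(-6) = 24)
1274 + B*n(12) = 1274 + 24*1 = 1274 + 24 = 1298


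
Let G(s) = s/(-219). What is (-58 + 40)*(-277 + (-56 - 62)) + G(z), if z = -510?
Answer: 519200/73 ≈ 7112.3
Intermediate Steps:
G(s) = -s/219 (G(s) = s*(-1/219) = -s/219)
(-58 + 40)*(-277 + (-56 - 62)) + G(z) = (-58 + 40)*(-277 + (-56 - 62)) - 1/219*(-510) = -18*(-277 - 118) + 170/73 = -18*(-395) + 170/73 = 7110 + 170/73 = 519200/73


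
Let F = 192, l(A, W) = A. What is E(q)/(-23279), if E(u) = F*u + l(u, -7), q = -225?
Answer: 43425/23279 ≈ 1.8654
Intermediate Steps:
E(u) = 193*u (E(u) = 192*u + u = 193*u)
E(q)/(-23279) = (193*(-225))/(-23279) = -43425*(-1/23279) = 43425/23279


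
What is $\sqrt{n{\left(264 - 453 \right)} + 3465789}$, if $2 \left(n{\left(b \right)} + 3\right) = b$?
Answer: $\frac{\sqrt{13862766}}{2} \approx 1861.6$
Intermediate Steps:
$n{\left(b \right)} = -3 + \frac{b}{2}$
$\sqrt{n{\left(264 - 453 \right)} + 3465789} = \sqrt{\left(-3 + \frac{264 - 453}{2}\right) + 3465789} = \sqrt{\left(-3 + \frac{1}{2} \left(-189\right)\right) + 3465789} = \sqrt{\left(-3 - \frac{189}{2}\right) + 3465789} = \sqrt{- \frac{195}{2} + 3465789} = \sqrt{\frac{6931383}{2}} = \frac{\sqrt{13862766}}{2}$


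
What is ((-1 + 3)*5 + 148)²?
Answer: 24964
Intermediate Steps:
((-1 + 3)*5 + 148)² = (2*5 + 148)² = (10 + 148)² = 158² = 24964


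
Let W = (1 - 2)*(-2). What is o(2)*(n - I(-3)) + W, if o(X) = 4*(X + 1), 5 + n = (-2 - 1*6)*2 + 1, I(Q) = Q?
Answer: -202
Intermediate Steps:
n = -20 (n = -5 + ((-2 - 1*6)*2 + 1) = -5 + ((-2 - 6)*2 + 1) = -5 + (-8*2 + 1) = -5 + (-16 + 1) = -5 - 15 = -20)
W = 2 (W = -1*(-2) = 2)
o(X) = 4 + 4*X (o(X) = 4*(1 + X) = 4 + 4*X)
o(2)*(n - I(-3)) + W = (4 + 4*2)*(-20 - 1*(-3)) + 2 = (4 + 8)*(-20 + 3) + 2 = 12*(-17) + 2 = -204 + 2 = -202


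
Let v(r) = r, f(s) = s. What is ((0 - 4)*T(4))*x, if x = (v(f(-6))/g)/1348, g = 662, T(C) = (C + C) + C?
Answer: 36/111547 ≈ 0.00032273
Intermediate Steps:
T(C) = 3*C (T(C) = 2*C + C = 3*C)
x = -3/446188 (x = -6/662/1348 = -6*1/662*(1/1348) = -3/331*1/1348 = -3/446188 ≈ -6.7236e-6)
((0 - 4)*T(4))*x = ((0 - 4)*(3*4))*(-3/446188) = -4*12*(-3/446188) = -48*(-3/446188) = 36/111547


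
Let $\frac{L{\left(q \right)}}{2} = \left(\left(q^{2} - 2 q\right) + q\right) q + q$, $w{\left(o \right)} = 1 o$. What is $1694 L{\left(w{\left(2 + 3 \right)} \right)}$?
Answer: $355740$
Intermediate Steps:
$w{\left(o \right)} = o$
$L{\left(q \right)} = 2 q + 2 q \left(q^{2} - q\right)$ ($L{\left(q \right)} = 2 \left(\left(\left(q^{2} - 2 q\right) + q\right) q + q\right) = 2 \left(\left(q^{2} - q\right) q + q\right) = 2 \left(q \left(q^{2} - q\right) + q\right) = 2 \left(q + q \left(q^{2} - q\right)\right) = 2 q + 2 q \left(q^{2} - q\right)$)
$1694 L{\left(w{\left(2 + 3 \right)} \right)} = 1694 \cdot 2 \left(2 + 3\right) \left(1 + \left(2 + 3\right)^{2} - \left(2 + 3\right)\right) = 1694 \cdot 2 \cdot 5 \left(1 + 5^{2} - 5\right) = 1694 \cdot 2 \cdot 5 \left(1 + 25 - 5\right) = 1694 \cdot 2 \cdot 5 \cdot 21 = 1694 \cdot 210 = 355740$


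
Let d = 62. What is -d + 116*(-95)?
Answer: -11082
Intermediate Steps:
-d + 116*(-95) = -1*62 + 116*(-95) = -62 - 11020 = -11082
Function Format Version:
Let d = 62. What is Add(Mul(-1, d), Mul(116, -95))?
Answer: -11082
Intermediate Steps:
Add(Mul(-1, d), Mul(116, -95)) = Add(Mul(-1, 62), Mul(116, -95)) = Add(-62, -11020) = -11082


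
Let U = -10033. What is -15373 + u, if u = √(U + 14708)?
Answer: -15373 + 5*√187 ≈ -15305.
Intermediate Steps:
u = 5*√187 (u = √(-10033 + 14708) = √4675 = 5*√187 ≈ 68.374)
-15373 + u = -15373 + 5*√187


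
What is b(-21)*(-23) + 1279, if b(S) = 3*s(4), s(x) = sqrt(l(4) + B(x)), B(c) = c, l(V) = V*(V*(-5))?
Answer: 1279 - 138*I*sqrt(19) ≈ 1279.0 - 601.53*I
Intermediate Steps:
l(V) = -5*V**2 (l(V) = V*(-5*V) = -5*V**2)
s(x) = sqrt(-80 + x) (s(x) = sqrt(-5*4**2 + x) = sqrt(-5*16 + x) = sqrt(-80 + x))
b(S) = 6*I*sqrt(19) (b(S) = 3*sqrt(-80 + 4) = 3*sqrt(-76) = 3*(2*I*sqrt(19)) = 6*I*sqrt(19))
b(-21)*(-23) + 1279 = (6*I*sqrt(19))*(-23) + 1279 = -138*I*sqrt(19) + 1279 = 1279 - 138*I*sqrt(19)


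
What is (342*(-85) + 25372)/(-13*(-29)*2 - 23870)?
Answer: 1849/11558 ≈ 0.15998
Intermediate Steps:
(342*(-85) + 25372)/(-13*(-29)*2 - 23870) = (-29070 + 25372)/(377*2 - 23870) = -3698/(754 - 23870) = -3698/(-23116) = -3698*(-1/23116) = 1849/11558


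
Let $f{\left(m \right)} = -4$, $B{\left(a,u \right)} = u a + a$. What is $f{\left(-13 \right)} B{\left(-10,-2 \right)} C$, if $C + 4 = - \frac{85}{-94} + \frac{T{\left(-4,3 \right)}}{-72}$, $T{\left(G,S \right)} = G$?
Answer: $\frac{51440}{423} \approx 121.61$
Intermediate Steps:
$B{\left(a,u \right)} = a + a u$ ($B{\left(a,u \right)} = a u + a = a + a u$)
$C = - \frac{1286}{423}$ ($C = -4 - \left(- \frac{85}{94} - \frac{1}{18}\right) = -4 - - \frac{406}{423} = -4 + \left(\frac{85}{94} + \frac{1}{18}\right) = -4 + \frac{406}{423} = - \frac{1286}{423} \approx -3.0402$)
$f{\left(-13 \right)} B{\left(-10,-2 \right)} C = - 4 \left(- 10 \left(1 - 2\right)\right) \left(- \frac{1286}{423}\right) = - 4 \left(\left(-10\right) \left(-1\right)\right) \left(- \frac{1286}{423}\right) = \left(-4\right) 10 \left(- \frac{1286}{423}\right) = \left(-40\right) \left(- \frac{1286}{423}\right) = \frac{51440}{423}$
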